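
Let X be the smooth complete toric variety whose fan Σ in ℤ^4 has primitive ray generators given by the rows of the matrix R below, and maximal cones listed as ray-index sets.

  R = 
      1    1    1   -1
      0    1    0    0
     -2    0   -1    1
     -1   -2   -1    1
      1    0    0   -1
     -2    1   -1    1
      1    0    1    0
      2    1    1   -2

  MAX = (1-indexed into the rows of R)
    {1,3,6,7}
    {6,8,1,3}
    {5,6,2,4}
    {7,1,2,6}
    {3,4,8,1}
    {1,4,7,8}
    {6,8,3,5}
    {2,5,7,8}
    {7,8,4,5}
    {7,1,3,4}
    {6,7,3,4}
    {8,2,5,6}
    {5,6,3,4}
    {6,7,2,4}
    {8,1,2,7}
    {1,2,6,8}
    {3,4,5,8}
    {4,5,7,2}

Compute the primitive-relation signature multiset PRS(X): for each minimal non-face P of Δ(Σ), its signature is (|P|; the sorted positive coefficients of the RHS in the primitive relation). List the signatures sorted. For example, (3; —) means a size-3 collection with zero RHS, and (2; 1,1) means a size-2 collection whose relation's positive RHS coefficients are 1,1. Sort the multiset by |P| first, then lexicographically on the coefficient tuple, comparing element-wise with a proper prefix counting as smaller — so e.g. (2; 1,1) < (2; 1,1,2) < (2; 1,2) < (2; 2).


10 minimal non-faces of Δ(Σ) (on 8 rays):

  P = {1,5}:  v_{1} + v_{5} = v_{8}  ⇒ sig = (2; 1)
  P = {2,3}:  v_{2} + v_{3} = v_{6}  ⇒ sig = (2; 1)
  P = {1,2,4}:  v_{1} + v_{2} + v_{4} = 0  ⇒ sig = (3; —)
  P = {3,5,7}:  v_{3} + v_{5} + v_{7} = 0  ⇒ sig = (3; —)
  P = {1,4,6}:  v_{1} + v_{4} + v_{6} = v_{3}  ⇒ sig = (3; 1)
  P = {2,4,8}:  v_{2} + v_{4} + v_{8} = v_{5}  ⇒ sig = (3; 1)
  P = {3,7,8}:  v_{3} + v_{7} + v_{8} = v_{1}  ⇒ sig = (3; 1)
  P = {5,6,7}:  v_{5} + v_{6} + v_{7} = v_{2}  ⇒ sig = (3; 1)
  P = {4,6,8}:  v_{4} + v_{6} + v_{8} = v_{3} + v_{5}  ⇒ sig = (3; 1,1)
  P = {6,7,8}:  v_{6} + v_{7} + v_{8} = v_{1} + v_{2}  ⇒ sig = (3; 1,1)

Sorted signature multiset PRS(X):
    |P|=2: 2 collections, coeffs (1), (1)
    |P|=3: 8 collections, coeffs (), (), (1), (1), (1), (1), (1,1), (1,1)


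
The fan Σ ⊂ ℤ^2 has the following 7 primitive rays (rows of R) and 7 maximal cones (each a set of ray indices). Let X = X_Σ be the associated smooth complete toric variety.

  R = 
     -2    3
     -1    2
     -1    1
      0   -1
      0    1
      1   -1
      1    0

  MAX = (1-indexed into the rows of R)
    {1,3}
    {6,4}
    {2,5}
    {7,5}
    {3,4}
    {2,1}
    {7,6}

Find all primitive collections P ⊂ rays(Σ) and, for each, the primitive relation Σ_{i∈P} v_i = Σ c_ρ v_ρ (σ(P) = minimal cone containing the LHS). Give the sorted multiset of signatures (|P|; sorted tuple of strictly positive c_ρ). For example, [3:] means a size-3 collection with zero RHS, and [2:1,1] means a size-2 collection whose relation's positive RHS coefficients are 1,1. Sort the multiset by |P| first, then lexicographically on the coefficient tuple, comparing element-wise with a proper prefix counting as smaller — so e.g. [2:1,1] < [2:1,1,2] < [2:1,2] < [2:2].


14 minimal non-faces of Δ(Σ) (on 7 rays):

  • {3,6}:  v_{3} + v_{6} = 0 ; sig = [2:]
  • {4,5}:  v_{4} + v_{5} = 0 ; sig = [2:]
  • {1,6}:  v_{1} + v_{6} = v_{2} ; sig = [2:1]
  • {2,3}:  v_{2} + v_{3} = v_{1} ; sig = [2:1]
  • {2,4}:  v_{2} + v_{4} = v_{3} ; sig = [2:1]
  • {2,6}:  v_{2} + v_{6} = v_{5} ; sig = [2:1]
  • {3,5}:  v_{3} + v_{5} = v_{2} ; sig = [2:1]
  • {3,7}:  v_{3} + v_{7} = v_{5} ; sig = [2:1]
  • {4,7}:  v_{4} + v_{7} = v_{6} ; sig = [2:1]
  • {5,6}:  v_{5} + v_{6} = v_{7} ; sig = [2:1]
  • {1,7}:  v_{1} + v_{7} = v_{2} + v_{5} ; sig = [2:1,1]
  • {1,4}:  v_{1} + v_{4} = 2·v_{3} ; sig = [2:2]
  • {1,5}:  v_{1} + v_{5} = 2·v_{2} ; sig = [2:2]
  • {2,7}:  v_{2} + v_{7} = 2·v_{5} ; sig = [2:2]

Hence PRS(X_Σ) =
{ [2:] ×2,  [2:1] ×8,  [2:1,1],  [2:2] ×3 }


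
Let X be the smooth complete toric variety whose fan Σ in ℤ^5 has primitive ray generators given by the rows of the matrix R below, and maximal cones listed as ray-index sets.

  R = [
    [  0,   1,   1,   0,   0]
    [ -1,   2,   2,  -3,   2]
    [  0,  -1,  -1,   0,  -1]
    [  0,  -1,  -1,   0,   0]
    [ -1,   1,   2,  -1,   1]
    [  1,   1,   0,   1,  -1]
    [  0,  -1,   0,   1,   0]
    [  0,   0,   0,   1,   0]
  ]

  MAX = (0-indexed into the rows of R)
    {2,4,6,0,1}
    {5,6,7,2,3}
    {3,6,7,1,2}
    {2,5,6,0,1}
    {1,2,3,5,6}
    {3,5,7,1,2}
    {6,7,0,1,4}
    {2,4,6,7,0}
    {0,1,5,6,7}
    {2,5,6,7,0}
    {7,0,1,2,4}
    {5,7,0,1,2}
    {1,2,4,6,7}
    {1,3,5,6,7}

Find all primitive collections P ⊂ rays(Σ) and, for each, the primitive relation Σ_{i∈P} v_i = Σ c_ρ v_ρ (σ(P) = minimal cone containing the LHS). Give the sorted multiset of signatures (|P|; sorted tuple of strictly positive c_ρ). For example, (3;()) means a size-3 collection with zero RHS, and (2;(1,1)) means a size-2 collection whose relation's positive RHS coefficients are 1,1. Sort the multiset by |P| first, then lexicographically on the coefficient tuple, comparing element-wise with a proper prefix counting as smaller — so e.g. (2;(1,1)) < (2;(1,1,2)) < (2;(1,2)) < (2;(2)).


The 5 primitive collections of Σ (r=8, n=5):

  {0,3}:  v_{0} + v_{3} = 0 ; sig = (2;())
  {3,4}:  v_{3} + v_{4} = v_{1} + v_{2} + v_{6} + v_{7} ; sig = (2;(1,1,1,1))
  {4,5}:  v_{4} + v_{5} = 2·v_{0} ; sig = (2;(2))
  {0,1,2,6,7}:  v_{0} + v_{1} + v_{2} + v_{6} + v_{7} = v_{4} ; sig = (5;(1))
  {1,2,5,6,7}:  v_{1} + v_{2} + v_{5} + v_{6} + v_{7} = v_{0} ; sig = (5;(1))

so the primitive-relation signature multiset is
{ (2;()),  (2;(1,1,1,1)),  (2;(2)),  (5;(1)) ×2 }


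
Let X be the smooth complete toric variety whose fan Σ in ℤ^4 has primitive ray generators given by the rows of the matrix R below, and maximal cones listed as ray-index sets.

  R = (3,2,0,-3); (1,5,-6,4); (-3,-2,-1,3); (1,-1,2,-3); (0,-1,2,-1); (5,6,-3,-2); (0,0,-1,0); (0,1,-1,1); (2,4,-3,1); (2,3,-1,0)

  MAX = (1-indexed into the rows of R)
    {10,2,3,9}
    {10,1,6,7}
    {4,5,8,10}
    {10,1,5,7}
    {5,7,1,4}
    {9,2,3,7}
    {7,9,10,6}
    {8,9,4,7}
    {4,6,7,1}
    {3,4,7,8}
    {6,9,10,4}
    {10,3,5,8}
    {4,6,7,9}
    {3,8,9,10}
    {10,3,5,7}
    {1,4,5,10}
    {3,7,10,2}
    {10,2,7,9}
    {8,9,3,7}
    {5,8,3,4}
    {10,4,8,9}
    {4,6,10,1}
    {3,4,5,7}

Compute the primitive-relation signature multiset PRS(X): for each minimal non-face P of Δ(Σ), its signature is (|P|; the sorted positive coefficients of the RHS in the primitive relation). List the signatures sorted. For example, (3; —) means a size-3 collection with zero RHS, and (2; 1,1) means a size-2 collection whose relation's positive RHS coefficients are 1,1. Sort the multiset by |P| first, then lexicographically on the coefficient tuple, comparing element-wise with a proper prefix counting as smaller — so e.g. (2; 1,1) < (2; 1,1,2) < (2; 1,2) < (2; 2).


18 minimal non-faces of Δ(Σ) (on 10 rays):

  {1,3}:  v_{1} + v_{3} = v_{7}  ⟹  sig = (2; 1)
  {1,9}:  v_{1} + v_{9} = v_{6}  ⟹  sig = (2; 1)
  {5,9}:  v_{5} + v_{9} = v_{10}  ⟹  sig = (2; 1)
  {1,8}:  v_{1} + v_{8} = v_{4} + v_{9}  ⟹  sig = (2; 1,1)
  {2,4}:  v_{2} + v_{4} = v_{7} + v_{9}  ⟹  sig = (2; 1,1)
  {3,6}:  v_{3} + v_{6} = v_{7} + v_{9}  ⟹  sig = (2; 1,1)
  {5,6}:  v_{5} + v_{6} = v_{1} + v_{10}  ⟹  sig = (2; 1,1)
  {1,2}:  v_{1} + v_{2} = 2·v_{7} + v_{9} + v_{10}  ⟹  sig = (2; 1,1,2)
  {2,5}:  v_{2} + v_{5} = v_{3} + v_{7} + 2·v_{10}  ⟹  sig = (2; 1,1,2)
  {2,8}:  v_{2} + v_{8} = v_{3} + 2·v_{9}  ⟹  sig = (2; 1,2)
  {6,8}:  v_{6} + v_{8} = v_{4} + 2·v_{9}  ⟹  sig = (2; 1,2)
  {2,6}:  v_{2} + v_{6} = 2·v_{7} + 2·v_{9} + v_{10}  ⟹  sig = (2; 1,2,2)
  {3,4,10}:  v_{3} + v_{4} + v_{10} = 0  ⟹  sig = (3; —)
  {5,7,8}:  v_{5} + v_{7} + v_{8} = 0  ⟹  sig = (3; —)
  {4,7,10}:  v_{4} + v_{7} + v_{10} = v_{1}  ⟹  sig = (3; 1)
  {7,8,10}:  v_{7} + v_{8} + v_{10} = v_{9}  ⟹  sig = (3; 1)
  {3,4,9}:  v_{3} + v_{4} + v_{9} = v_{7} + v_{8}  ⟹  sig = (3; 1,1)
  {3,7,9,10}:  v_{3} + v_{7} + v_{9} + v_{10} = v_{2}  ⟹  sig = (4; 1)

so the primitive-relation signature multiset is
    (2; 1)
    (2; 1)
    (2; 1)
    (2; 1,1)
    (2; 1,1)
    (2; 1,1)
    (2; 1,1)
    (2; 1,1,2)
    (2; 1,1,2)
    (2; 1,2)
    (2; 1,2)
    (2; 1,2,2)
    (3; —)
    (3; —)
    (3; 1)
    (3; 1)
    (3; 1,1)
    (4; 1)


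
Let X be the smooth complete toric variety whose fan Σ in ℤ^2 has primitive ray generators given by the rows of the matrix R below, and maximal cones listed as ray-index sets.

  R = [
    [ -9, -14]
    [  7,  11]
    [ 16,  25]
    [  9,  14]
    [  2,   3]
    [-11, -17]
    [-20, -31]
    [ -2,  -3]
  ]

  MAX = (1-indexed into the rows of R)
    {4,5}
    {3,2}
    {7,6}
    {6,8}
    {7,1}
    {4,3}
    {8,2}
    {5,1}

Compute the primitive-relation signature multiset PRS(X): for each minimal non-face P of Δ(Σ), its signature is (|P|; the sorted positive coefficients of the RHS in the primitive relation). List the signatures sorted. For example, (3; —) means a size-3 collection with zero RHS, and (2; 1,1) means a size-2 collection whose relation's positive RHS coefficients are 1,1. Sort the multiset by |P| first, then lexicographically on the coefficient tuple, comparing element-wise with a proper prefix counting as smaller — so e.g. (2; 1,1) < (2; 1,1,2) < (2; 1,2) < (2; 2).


|primitive collections| = 20. Relations:

  P={1,4}:  v_{1} + v_{4} = 0  →  sig = (2; —)
  P={5,8}:  v_{5} + v_{8} = 0  →  sig = (2; —)
  P={1,2}:  v_{1} + v_{2} = v_{8}  →  sig = (2; 1)
  P={1,3}:  v_{1} + v_{3} = v_{2}  →  sig = (2; 1)
  P={1,6}:  v_{1} + v_{6} = v_{7}  →  sig = (2; 1)
  P={1,8}:  v_{1} + v_{8} = v_{6}  →  sig = (2; 1)
  P={2,4}:  v_{2} + v_{4} = v_{3}  →  sig = (2; 1)
  P={2,5}:  v_{2} + v_{5} = v_{4}  →  sig = (2; 1)
  P={4,6}:  v_{4} + v_{6} = v_{8}  →  sig = (2; 1)
  P={4,7}:  v_{4} + v_{7} = v_{6}  →  sig = (2; 1)
  P={4,8}:  v_{4} + v_{8} = v_{2}  →  sig = (2; 1)
  P={5,6}:  v_{5} + v_{6} = v_{1}  →  sig = (2; 1)
  P={2,7}:  v_{2} + v_{7} = v_{6} + v_{8}  →  sig = (2; 1,1)
  P={3,6}:  v_{3} + v_{6} = v_{2} + v_{8}  →  sig = (2; 1,1)
  P={2,6}:  v_{2} + v_{6} = 2·v_{8}  →  sig = (2; 2)
  P={3,5}:  v_{3} + v_{5} = 2·v_{4}  →  sig = (2; 2)
  P={3,7}:  v_{3} + v_{7} = 2·v_{8}  →  sig = (2; 2)
  P={3,8}:  v_{3} + v_{8} = 2·v_{2}  →  sig = (2; 2)
  P={5,7}:  v_{5} + v_{7} = 2·v_{1}  →  sig = (2; 2)
  P={7,8}:  v_{7} + v_{8} = 2·v_{6}  →  sig = (2; 2)

Hence PRS(X_Σ) =
[(2; —), (2; —), (2; 1), (2; 1), (2; 1), (2; 1), (2; 1), (2; 1), (2; 1), (2; 1), (2; 1), (2; 1), (2; 1,1), (2; 1,1), (2; 2), (2; 2), (2; 2), (2; 2), (2; 2), (2; 2)]


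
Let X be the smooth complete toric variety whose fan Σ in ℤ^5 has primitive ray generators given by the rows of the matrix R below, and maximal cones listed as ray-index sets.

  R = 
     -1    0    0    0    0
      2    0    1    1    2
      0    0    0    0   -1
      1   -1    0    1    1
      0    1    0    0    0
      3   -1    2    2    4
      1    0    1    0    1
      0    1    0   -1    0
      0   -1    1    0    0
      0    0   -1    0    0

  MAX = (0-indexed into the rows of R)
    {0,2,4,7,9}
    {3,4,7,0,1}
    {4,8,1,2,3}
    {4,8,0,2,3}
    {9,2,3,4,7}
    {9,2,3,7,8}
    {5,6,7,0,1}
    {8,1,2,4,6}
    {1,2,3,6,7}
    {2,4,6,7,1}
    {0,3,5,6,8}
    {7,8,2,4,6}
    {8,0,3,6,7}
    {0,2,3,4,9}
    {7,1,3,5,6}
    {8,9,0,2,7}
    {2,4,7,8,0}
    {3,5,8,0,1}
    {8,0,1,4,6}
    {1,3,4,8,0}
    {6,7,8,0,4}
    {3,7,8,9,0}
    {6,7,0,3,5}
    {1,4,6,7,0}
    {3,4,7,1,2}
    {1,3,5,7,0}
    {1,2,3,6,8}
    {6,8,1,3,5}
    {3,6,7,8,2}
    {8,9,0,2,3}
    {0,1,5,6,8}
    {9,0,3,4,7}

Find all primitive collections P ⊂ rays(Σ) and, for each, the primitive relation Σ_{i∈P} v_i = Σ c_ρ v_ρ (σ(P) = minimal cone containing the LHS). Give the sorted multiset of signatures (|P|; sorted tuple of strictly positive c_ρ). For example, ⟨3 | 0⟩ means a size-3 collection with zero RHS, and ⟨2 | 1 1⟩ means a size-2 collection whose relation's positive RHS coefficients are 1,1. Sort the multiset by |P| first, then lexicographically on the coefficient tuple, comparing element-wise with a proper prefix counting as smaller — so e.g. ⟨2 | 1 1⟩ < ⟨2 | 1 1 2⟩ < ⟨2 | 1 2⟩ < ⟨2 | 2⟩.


|primitive collections| = 14. Relations:

  {6,9}:  v_{6} + v_{9} = v_{3} + v_{7} ; sig = ⟨2 | 1 1⟩
  {2,5}:  v_{2} + v_{5} = v_{1} + v_{3} + v_{4} + v_{8} ; sig = ⟨2 | 1 1 1 1⟩
  {5,9}:  v_{5} + v_{9} = v_{0} + v_{1} + 2·v_{3} + v_{7} ; sig = ⟨2 | 1 1 1 2⟩
  {1,9}:  v_{1} + v_{9} = 2·v_{3} + v_{4} + v_{7} ; sig = ⟨2 | 1 1 2⟩
  {4,5}:  v_{4} + v_{5} = v_{0} + 2·v_{1} ; sig = ⟨2 | 1 2⟩
  {4,8,9}:  v_{4} + v_{8} + v_{9} = 0 ; sig = ⟨3 | 0⟩
  {3,4,6}:  v_{3} + v_{4} + v_{6} = v_{1} ; sig = ⟨3 | 1⟩
  {0,2,6}:  v_{0} + v_{2} + v_{6} = v_{4} + v_{8} ; sig = ⟨3 | 1 1⟩
  {0,1,2}:  v_{0} + v_{1} + v_{2} = v_{3} + 2·v_{4} + v_{8} ; sig = ⟨3 | 1 1 2⟩
  {5,7,8}:  v_{5} + v_{7} + v_{8} = v_{0} + v_{3} + 3·v_{6} ; sig = ⟨3 | 1 1 3⟩
  {1,7,8}:  v_{1} + v_{7} + v_{8} = 2·v_{6} ; sig = ⟨3 | 2⟩
  {0,2,3,7}:  v_{0} + v_{2} + v_{3} + v_{7} = 0 ; sig = ⟨4 | 0⟩
  {0,1,3,6}:  v_{0} + v_{1} + v_{3} + v_{6} = v_{5} ; sig = ⟨4 | 1⟩
  {3,4,7,8}:  v_{3} + v_{4} + v_{7} + v_{8} = v_{6} ; sig = ⟨4 | 1⟩

Sorted signature multiset PRS(X):
    ⟨2 | 1 1⟩
    ⟨2 | 1 1 1 1⟩
    ⟨2 | 1 1 1 2⟩
    ⟨2 | 1 1 2⟩
    ⟨2 | 1 2⟩
    ⟨3 | 0⟩
    ⟨3 | 1⟩
    ⟨3 | 1 1⟩
    ⟨3 | 1 1 2⟩
    ⟨3 | 1 1 3⟩
    ⟨3 | 2⟩
    ⟨4 | 0⟩
    ⟨4 | 1⟩
    ⟨4 | 1⟩


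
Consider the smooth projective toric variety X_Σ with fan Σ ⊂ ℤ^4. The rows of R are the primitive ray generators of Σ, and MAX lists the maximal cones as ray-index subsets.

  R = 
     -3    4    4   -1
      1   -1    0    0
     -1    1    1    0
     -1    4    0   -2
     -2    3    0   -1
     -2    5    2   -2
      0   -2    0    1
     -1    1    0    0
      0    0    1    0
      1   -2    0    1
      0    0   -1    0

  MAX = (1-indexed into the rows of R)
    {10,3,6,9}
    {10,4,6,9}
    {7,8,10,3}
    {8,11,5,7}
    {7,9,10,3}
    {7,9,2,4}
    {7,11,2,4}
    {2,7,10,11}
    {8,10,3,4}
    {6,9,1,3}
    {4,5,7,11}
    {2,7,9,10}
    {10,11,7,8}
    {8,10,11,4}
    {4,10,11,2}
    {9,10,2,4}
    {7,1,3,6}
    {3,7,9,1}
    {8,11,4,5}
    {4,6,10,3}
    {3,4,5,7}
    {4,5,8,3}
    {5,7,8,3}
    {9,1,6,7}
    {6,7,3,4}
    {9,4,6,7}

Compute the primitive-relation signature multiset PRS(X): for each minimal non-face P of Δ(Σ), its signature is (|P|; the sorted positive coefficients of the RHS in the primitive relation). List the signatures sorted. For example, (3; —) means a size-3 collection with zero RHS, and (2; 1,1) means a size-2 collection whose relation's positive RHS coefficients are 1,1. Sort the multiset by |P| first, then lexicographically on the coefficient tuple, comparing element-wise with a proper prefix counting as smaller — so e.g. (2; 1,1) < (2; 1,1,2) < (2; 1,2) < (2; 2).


Minimal non-faces — 23 found among 11 rays, 26 max cones:

  P = {2,8}:  v_{2} + v_{8} = 0  so sig = (2; —)
  P = {9,11}:  v_{9} + v_{11} = 0  so sig = (2; —)
  P = {2,3}:  v_{2} + v_{3} = v_{9}  so sig = (2; 1)
  P = {3,11}:  v_{3} + v_{11} = v_{8}  so sig = (2; 1)
  P = {5,10}:  v_{5} + v_{10} = v_{8}  so sig = (2; 1)
  P = {8,9}:  v_{8} + v_{9} = v_{3}  so sig = (2; 1)
  P = {2,5}:  v_{2} + v_{5} = v_{4} + v_{7}  so sig = (2; 1,1)
  P = {6,11}:  v_{6} + v_{11} = v_{3} + v_{4}  so sig = (2; 1,1)
  P = {1,11}:  v_{1} + v_{11} = v_{3} + v_{6} + v_{7}  so sig = (2; 1,1,1)
  P = {5,9}:  v_{5} + v_{9} = v_{3} + v_{4} + v_{7}  so sig = (2; 1,1,1)
  P = {1,2}:  v_{1} + v_{2} = v_{6} + v_{7} + 2·v_{9}  so sig = (2; 1,1,2)
  P = {1,8}:  v_{1} + v_{8} = 2·v_{3} + v_{6} + v_{7}  so sig = (2; 1,1,2)
  P = {1,5}:  v_{1} + v_{5} = 2·v_{3} + v_{4} + v_{6} + 2·v_{7}  so sig = (2; 1,1,2,2)
  P = {1,4}:  v_{1} + v_{4} = 2·v_{6} + v_{7}  so sig = (2; 1,2)
  P = {2,6}:  v_{2} + v_{6} = v_{4} + 2·v_{9}  so sig = (2; 1,2)
  P = {6,8}:  v_{6} + v_{8} = 2·v_{3} + v_{4}  so sig = (2; 1,2)
  P = {5,6}:  v_{5} + v_{6} = 2·v_{3} + 2·v_{4} + v_{7}  so sig = (2; 1,2,2)
  P = {1,10}:  v_{1} + v_{10} = 2·v_{3} + 2·v_{9}  so sig = (2; 2,2)
  P = {4,7,10}:  v_{4} + v_{7} + v_{10} = 0  so sig = (3; —)
  P = {3,4,9}:  v_{3} + v_{4} + v_{9} = v_{6}  so sig = (3; 1)
  P = {4,7,8}:  v_{4} + v_{7} + v_{8} = v_{5}  so sig = (3; 1)
  P = {6,7,10}:  v_{6} + v_{7} + v_{10} = v_{3} + v_{9}  so sig = (3; 1,1)
  P = {3,6,7,9}:  v_{3} + v_{6} + v_{7} + v_{9} = v_{1}  so sig = (4; 1)

Signatures (|P|; sorted positive RHS coefficients), sorted:
    |P|=2: 18 collections, coeffs (), (), (1), (1), (1), (1), (1,1), (1,1), (1,1,1), (1,1,1), (1,1,2), (1,1,2), (1,1,2,2), (1,2), (1,2), (1,2), (1,2,2), (2,2)
    |P|=3: 4 collections, coeffs (), (1), (1), (1,1)
    |P|=4: 1 collection, coeffs (1)


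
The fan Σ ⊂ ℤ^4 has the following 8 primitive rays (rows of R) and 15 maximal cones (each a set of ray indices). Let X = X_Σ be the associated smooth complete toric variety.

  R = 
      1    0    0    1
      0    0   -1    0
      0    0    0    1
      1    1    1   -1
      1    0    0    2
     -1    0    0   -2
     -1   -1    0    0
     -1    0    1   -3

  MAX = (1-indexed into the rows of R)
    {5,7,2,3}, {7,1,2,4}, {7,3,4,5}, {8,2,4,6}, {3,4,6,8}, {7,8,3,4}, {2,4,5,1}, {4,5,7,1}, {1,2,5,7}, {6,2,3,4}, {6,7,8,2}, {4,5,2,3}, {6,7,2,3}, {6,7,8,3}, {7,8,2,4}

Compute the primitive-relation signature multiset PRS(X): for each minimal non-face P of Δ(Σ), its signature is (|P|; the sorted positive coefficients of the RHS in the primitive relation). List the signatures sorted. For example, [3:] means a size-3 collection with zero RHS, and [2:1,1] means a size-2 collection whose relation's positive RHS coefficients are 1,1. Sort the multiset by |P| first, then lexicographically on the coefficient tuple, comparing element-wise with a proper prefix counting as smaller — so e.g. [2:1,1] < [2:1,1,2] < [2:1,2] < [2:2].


Primitive collections (9):

  • {5,6}:  v_{5} + v_{6} = 0 ; sig = [2:]
  • {1,3}:  v_{1} + v_{3} = v_{5} ; sig = [2:1]
  • {5,8}:  v_{5} + v_{8} = v_{4} + v_{7} ; sig = [2:1,1]
  • {1,6}:  v_{1} + v_{6} = v_{2} + v_{4} + v_{7} ; sig = [2:1,1,1]
  • {1,8}:  v_{1} + v_{8} = v_{2} + 2·v_{4} + 2·v_{7} ; sig = [2:1,2,2]
  • {2,3,8}:  v_{2} + v_{3} + v_{8} = v_{6} ; sig = [3:1]
  • {4,6,7}:  v_{4} + v_{6} + v_{7} = v_{8} ; sig = [3:1]
  • {2,3,4,7}:  v_{2} + v_{3} + v_{4} + v_{7} = 0 ; sig = [4:]
  • {2,4,5,7}:  v_{2} + v_{4} + v_{5} + v_{7} = v_{1} ; sig = [4:1]

Hence PRS(X_Σ) =
[[2:], [2:1], [2:1,1], [2:1,1,1], [2:1,2,2], [3:1], [3:1], [4:], [4:1]]


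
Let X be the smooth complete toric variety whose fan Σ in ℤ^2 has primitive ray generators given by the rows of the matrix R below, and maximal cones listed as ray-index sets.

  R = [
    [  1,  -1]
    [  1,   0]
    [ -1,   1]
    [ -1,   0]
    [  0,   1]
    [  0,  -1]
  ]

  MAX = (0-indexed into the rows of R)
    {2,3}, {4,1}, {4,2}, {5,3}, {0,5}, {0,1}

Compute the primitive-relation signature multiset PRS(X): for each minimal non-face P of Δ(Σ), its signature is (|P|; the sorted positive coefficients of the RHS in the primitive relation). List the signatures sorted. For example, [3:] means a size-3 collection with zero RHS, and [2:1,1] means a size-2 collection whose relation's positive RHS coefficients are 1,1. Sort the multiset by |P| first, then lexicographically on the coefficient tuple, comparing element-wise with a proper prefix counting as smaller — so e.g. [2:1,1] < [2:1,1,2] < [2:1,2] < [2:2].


|primitive collections| = 9. Relations:

  • {0,2}:  v_{0} + v_{2} = 0 — sig = [2:]
  • {1,3}:  v_{1} + v_{3} = 0 — sig = [2:]
  • {4,5}:  v_{4} + v_{5} = 0 — sig = [2:]
  • {0,3}:  v_{0} + v_{3} = v_{5} — sig = [2:1]
  • {0,4}:  v_{0} + v_{4} = v_{1} — sig = [2:1]
  • {1,2}:  v_{1} + v_{2} = v_{4} — sig = [2:1]
  • {1,5}:  v_{1} + v_{5} = v_{0} — sig = [2:1]
  • {2,5}:  v_{2} + v_{5} = v_{3} — sig = [2:1]
  • {3,4}:  v_{3} + v_{4} = v_{2} — sig = [2:1]

so the primitive-relation signature multiset is
    |P|=2: 9 collections, coeffs (), (), (), (1), (1), (1), (1), (1), (1)


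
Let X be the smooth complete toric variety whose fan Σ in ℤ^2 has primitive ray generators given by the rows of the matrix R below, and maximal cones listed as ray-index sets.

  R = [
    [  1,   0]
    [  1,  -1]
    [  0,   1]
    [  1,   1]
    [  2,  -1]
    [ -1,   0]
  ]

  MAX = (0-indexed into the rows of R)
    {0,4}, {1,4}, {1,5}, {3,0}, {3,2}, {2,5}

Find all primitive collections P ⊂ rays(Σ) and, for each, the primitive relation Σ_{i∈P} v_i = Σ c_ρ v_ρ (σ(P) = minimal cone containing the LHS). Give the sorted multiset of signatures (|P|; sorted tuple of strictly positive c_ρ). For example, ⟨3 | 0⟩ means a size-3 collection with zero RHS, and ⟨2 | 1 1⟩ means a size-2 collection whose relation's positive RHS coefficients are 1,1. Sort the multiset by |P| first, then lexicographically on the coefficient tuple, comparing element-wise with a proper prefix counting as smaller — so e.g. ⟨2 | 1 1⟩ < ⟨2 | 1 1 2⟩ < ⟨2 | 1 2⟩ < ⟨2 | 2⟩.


Minimal non-faces — 9 found among 6 rays, 6 max cones:

  P = {0,5}:  v_{0} + v_{5} = 0 ; sig = ⟨2 | 0⟩
  P = {0,1}:  v_{0} + v_{1} = v_{4} ; sig = ⟨2 | 1⟩
  P = {0,2}:  v_{0} + v_{2} = v_{3} ; sig = ⟨2 | 1⟩
  P = {1,2}:  v_{1} + v_{2} = v_{0} ; sig = ⟨2 | 1⟩
  P = {3,5}:  v_{3} + v_{5} = v_{2} ; sig = ⟨2 | 1⟩
  P = {4,5}:  v_{4} + v_{5} = v_{1} ; sig = ⟨2 | 1⟩
  P = {1,3}:  v_{1} + v_{3} = 2·v_{0} ; sig = ⟨2 | 2⟩
  P = {2,4}:  v_{2} + v_{4} = 2·v_{0} ; sig = ⟨2 | 2⟩
  P = {3,4}:  v_{3} + v_{4} = 3·v_{0} ; sig = ⟨2 | 3⟩

Sorted signature multiset PRS(X):
{ ⟨2 | 0⟩,  ⟨2 | 1⟩ ×5,  ⟨2 | 2⟩ ×2,  ⟨2 | 3⟩ }


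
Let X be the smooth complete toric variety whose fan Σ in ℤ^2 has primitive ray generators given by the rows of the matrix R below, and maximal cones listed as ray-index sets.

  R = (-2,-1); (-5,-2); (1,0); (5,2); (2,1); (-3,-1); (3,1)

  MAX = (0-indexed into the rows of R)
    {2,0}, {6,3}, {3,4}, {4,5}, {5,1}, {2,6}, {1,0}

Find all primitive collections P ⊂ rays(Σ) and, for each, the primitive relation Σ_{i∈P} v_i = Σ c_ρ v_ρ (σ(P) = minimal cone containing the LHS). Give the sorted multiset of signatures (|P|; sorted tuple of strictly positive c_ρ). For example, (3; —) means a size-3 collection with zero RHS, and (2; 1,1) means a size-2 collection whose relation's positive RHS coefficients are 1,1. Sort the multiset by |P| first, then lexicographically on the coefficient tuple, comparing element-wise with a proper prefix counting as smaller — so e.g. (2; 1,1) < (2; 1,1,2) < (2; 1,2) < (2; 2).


Minimal non-faces — 14 found among 7 rays, 7 max cones:

  P={0,4}:  v_{0} + v_{4} = 0  →  sig = (2; —)
  P={1,3}:  v_{1} + v_{3} = 0  →  sig = (2; —)
  P={5,6}:  v_{5} + v_{6} = 0  →  sig = (2; —)
  P={0,3}:  v_{0} + v_{3} = v_{6}  →  sig = (2; 1)
  P={0,5}:  v_{0} + v_{5} = v_{1}  →  sig = (2; 1)
  P={0,6}:  v_{0} + v_{6} = v_{2}  →  sig = (2; 1)
  P={1,4}:  v_{1} + v_{4} = v_{5}  →  sig = (2; 1)
  P={1,6}:  v_{1} + v_{6} = v_{0}  →  sig = (2; 1)
  P={2,4}:  v_{2} + v_{4} = v_{6}  →  sig = (2; 1)
  P={2,5}:  v_{2} + v_{5} = v_{0}  →  sig = (2; 1)
  P={3,5}:  v_{3} + v_{5} = v_{4}  →  sig = (2; 1)
  P={4,6}:  v_{4} + v_{6} = v_{3}  →  sig = (2; 1)
  P={1,2}:  v_{1} + v_{2} = 2·v_{0}  →  sig = (2; 2)
  P={2,3}:  v_{2} + v_{3} = 2·v_{6}  →  sig = (2; 2)

Signatures (|P|; sorted positive RHS coefficients), sorted:
    |P|=2: 14 collections, coeffs (), (), (), (1), (1), (1), (1), (1), (1), (1), (1), (1), (2), (2)


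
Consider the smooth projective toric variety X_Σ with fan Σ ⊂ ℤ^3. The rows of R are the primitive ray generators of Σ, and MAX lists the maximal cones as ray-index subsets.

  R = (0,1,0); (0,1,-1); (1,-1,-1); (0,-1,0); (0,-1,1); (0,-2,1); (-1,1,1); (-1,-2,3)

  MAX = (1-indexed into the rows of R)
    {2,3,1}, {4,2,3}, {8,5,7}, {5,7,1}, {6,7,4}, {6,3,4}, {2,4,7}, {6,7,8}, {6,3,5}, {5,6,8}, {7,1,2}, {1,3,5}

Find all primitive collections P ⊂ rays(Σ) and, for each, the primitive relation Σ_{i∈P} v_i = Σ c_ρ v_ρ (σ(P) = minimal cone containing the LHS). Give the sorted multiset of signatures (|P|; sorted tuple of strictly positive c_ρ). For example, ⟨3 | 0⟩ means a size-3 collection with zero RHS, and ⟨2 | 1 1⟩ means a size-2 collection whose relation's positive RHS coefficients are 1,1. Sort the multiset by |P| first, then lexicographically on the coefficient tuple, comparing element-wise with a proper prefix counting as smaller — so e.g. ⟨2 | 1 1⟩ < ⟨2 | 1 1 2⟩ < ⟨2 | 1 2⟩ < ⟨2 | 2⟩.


|primitive collections| = 11. Relations:

  • {1,4}:  v_{1} + v_{4} = 0  →  sig = ⟨2 | 0⟩
  • {2,5}:  v_{2} + v_{5} = 0  →  sig = ⟨2 | 0⟩
  • {3,7}:  v_{3} + v_{7} = 0  →  sig = ⟨2 | 0⟩
  • {1,6}:  v_{1} + v_{6} = v_{5}  →  sig = ⟨2 | 1⟩
  • {2,6}:  v_{2} + v_{6} = v_{4}  →  sig = ⟨2 | 1⟩
  • {4,5}:  v_{4} + v_{5} = v_{6}  →  sig = ⟨2 | 1⟩
  • {2,8}:  v_{2} + v_{8} = v_{6} + v_{7}  →  sig = ⟨2 | 1 1⟩
  • {3,8}:  v_{3} + v_{8} = v_{5} + v_{6}  →  sig = ⟨2 | 1 1⟩
  • {1,8}:  v_{1} + v_{8} = 2·v_{5} + v_{7}  →  sig = ⟨2 | 1 2⟩
  • {4,8}:  v_{4} + v_{8} = 2·v_{6} + v_{7}  →  sig = ⟨2 | 1 2⟩
  • {5,6,7}:  v_{5} + v_{6} + v_{7} = v_{8}  →  sig = ⟨3 | 1⟩

Hence PRS(X_Σ) =
    |P|=2: 10 collections, coeffs (), (), (), (1), (1), (1), (1,1), (1,1), (1,2), (1,2)
    |P|=3: 1 collection, coeffs (1)


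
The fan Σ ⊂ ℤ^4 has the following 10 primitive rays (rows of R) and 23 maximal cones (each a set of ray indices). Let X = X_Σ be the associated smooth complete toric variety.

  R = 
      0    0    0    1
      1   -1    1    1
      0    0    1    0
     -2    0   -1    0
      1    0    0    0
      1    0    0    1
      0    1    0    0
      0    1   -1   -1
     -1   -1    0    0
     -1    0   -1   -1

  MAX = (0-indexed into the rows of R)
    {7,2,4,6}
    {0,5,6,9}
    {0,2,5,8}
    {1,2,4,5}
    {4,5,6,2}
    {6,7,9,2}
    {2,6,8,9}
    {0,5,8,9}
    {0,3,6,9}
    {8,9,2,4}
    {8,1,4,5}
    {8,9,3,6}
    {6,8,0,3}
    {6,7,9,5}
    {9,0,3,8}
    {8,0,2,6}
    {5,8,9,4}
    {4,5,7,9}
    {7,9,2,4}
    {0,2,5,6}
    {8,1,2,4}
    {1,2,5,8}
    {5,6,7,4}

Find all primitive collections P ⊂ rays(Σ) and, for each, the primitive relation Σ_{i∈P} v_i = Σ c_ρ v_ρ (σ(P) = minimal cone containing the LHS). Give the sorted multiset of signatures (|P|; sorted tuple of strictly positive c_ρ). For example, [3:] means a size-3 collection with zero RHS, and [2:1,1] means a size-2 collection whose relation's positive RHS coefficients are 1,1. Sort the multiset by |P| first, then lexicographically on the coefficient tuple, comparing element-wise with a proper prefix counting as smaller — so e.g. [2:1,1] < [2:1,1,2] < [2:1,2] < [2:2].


The 20 primitive collections of Σ (r=10, n=4):

  {0,4}:  v_{0} + v_{4} = v_{5}  ⇒ sig = [2:1]
  {1,7}:  v_{1} + v_{7} = v_{4}  ⇒ sig = [2:1]
  {7,8}:  v_{7} + v_{8} = v_{9}  ⇒ sig = [2:1]
  {1,3}:  v_{1} + v_{3} = v_{0} + v_{8}  ⇒ sig = [2:1,1]
  {1,6}:  v_{1} + v_{6} = v_{2} + v_{5}  ⇒ sig = [2:1,1]
  {1,9}:  v_{1} + v_{9} = v_{4} + v_{8}  ⇒ sig = [2:1,1]
  {3,4}:  v_{3} + v_{4} = v_{0} + v_{9}  ⇒ sig = [2:1,1]
  {0,7}:  v_{0} + v_{7} = v_{5} + v_{6} + v_{9}  ⇒ sig = [2:1,1,1]
  {0,1}:  v_{0} + v_{1} = v_{2} + 2·v_{5} + v_{8}  ⇒ sig = [2:1,1,2]
  {3,7}:  v_{3} + v_{7} = v_{0} + v_{6} + 2·v_{9}  ⇒ sig = [2:1,1,2]
  {3,5}:  v_{3} + v_{5} = 2·v_{0} + v_{9}  ⇒ sig = [2:1,2]
  {2,3}:  v_{2} + v_{3} = 2·v_{6} + 2·v_{8}  ⇒ sig = [2:2,2]
  {2,5,9}:  v_{2} + v_{5} + v_{9} = 0  ⇒ sig = [3:]
  {4,6,8}:  v_{4} + v_{6} + v_{8} = 0  ⇒ sig = [3:]
  {4,6,9}:  v_{4} + v_{6} + v_{9} = v_{7}  ⇒ sig = [3:1]
  {5,6,8}:  v_{5} + v_{6} + v_{8} = v_{0}  ⇒ sig = [3:1]
  {0,2,9}:  v_{0} + v_{2} + v_{9} = v_{6} + v_{8}  ⇒ sig = [3:1,1]
  {2,5,7}:  v_{2} + v_{5} + v_{7} = v_{4} + v_{6}  ⇒ sig = [3:1,1]
  {0,6,8,9}:  v_{0} + v_{6} + v_{8} + v_{9} = v_{3}  ⇒ sig = [4:1]
  {2,4,5,8}:  v_{2} + v_{4} + v_{5} + v_{8} = v_{1}  ⇒ sig = [4:1]

Sorted signature multiset PRS(X):
    [2:1]
    [2:1]
    [2:1]
    [2:1,1]
    [2:1,1]
    [2:1,1]
    [2:1,1]
    [2:1,1,1]
    [2:1,1,2]
    [2:1,1,2]
    [2:1,2]
    [2:2,2]
    [3:]
    [3:]
    [3:1]
    [3:1]
    [3:1,1]
    [3:1,1]
    [4:1]
    [4:1]


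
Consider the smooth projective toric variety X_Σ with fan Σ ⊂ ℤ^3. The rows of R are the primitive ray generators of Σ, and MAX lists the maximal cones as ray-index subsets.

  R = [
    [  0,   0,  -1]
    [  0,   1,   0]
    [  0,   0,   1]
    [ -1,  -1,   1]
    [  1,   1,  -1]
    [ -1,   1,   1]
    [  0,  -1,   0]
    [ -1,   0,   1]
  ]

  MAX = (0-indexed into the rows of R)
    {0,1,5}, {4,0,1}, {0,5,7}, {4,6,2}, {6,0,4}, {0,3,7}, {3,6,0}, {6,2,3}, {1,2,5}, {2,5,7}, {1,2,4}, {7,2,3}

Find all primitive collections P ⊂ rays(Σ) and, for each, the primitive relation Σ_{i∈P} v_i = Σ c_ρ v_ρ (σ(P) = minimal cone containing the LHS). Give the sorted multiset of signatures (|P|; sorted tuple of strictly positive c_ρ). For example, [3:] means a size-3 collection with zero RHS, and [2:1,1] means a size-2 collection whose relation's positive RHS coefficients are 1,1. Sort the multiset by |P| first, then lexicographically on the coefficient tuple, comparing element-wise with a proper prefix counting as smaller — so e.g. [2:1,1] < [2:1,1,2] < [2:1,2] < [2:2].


10 minimal non-faces of Δ(Σ) (on 8 rays):

  P = {0,2}:  v_{0} + v_{2} = 0  ⟹  sig = [2:]
  P = {1,6}:  v_{1} + v_{6} = 0  ⟹  sig = [2:]
  P = {3,4}:  v_{3} + v_{4} = 0  ⟹  sig = [2:]
  P = {1,3}:  v_{1} + v_{3} = v_{7}  ⟹  sig = [2:1]
  P = {1,7}:  v_{1} + v_{7} = v_{5}  ⟹  sig = [2:1]
  P = {4,7}:  v_{4} + v_{7} = v_{1}  ⟹  sig = [2:1]
  P = {5,6}:  v_{5} + v_{6} = v_{7}  ⟹  sig = [2:1]
  P = {6,7}:  v_{6} + v_{7} = v_{3}  ⟹  sig = [2:1]
  P = {3,5}:  v_{3} + v_{5} = 2·v_{7}  ⟹  sig = [2:2]
  P = {4,5}:  v_{4} + v_{5} = 2·v_{1}  ⟹  sig = [2:2]

Signatures (|P|; sorted positive RHS coefficients), sorted:
[[2:], [2:], [2:], [2:1], [2:1], [2:1], [2:1], [2:1], [2:2], [2:2]]


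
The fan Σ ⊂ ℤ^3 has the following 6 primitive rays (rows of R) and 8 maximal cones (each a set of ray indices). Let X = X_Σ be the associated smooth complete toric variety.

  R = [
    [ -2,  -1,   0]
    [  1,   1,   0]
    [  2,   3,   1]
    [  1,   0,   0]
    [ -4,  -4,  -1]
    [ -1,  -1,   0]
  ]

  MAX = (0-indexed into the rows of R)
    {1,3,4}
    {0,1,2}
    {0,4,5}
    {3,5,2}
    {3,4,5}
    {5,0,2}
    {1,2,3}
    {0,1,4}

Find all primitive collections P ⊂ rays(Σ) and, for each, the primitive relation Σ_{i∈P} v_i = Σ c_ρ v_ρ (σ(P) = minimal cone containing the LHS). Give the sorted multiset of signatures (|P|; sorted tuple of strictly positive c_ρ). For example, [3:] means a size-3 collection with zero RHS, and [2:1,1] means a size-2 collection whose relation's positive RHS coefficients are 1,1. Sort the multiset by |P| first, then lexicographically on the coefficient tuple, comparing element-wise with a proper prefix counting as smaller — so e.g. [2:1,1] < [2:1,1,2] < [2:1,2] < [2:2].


Δ(Σ) — 6 vertices, 3 min non-faces:

  P = {1,5}:  v_{1} + v_{5} = 0  →  sig = [2:]
  P = {0,3}:  v_{0} + v_{3} = v_{5}  →  sig = [2:1]
  P = {2,4}:  v_{2} + v_{4} = v_{0}  →  sig = [2:1]

so the primitive-relation signature multiset is
[[2:], [2:1], [2:1]]


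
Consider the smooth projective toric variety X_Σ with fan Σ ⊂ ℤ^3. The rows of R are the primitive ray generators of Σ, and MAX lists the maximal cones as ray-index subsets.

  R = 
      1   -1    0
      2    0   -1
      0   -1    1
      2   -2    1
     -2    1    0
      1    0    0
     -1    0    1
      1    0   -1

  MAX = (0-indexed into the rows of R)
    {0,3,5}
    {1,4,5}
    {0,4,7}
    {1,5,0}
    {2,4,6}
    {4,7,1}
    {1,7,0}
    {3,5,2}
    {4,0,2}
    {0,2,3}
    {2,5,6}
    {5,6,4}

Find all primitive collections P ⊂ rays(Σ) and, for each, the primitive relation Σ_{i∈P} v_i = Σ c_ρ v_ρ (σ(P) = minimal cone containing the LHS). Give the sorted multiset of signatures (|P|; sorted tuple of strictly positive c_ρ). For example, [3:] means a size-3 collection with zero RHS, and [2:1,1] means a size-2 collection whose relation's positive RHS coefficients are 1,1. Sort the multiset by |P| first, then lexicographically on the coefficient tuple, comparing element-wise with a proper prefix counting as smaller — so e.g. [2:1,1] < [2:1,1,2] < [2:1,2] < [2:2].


|primitive collections| = 14. Relations:

  P = {6,7}:  v_{6} + v_{7} = 0 — sig = [2:]
  P = {0,6}:  v_{0} + v_{6} = v_{2} — sig = [2:1]
  P = {1,6}:  v_{1} + v_{6} = v_{5} — sig = [2:1]
  P = {2,7}:  v_{2} + v_{7} = v_{0} — sig = [2:1]
  P = {3,4}:  v_{3} + v_{4} = v_{2} — sig = [2:1]
  P = {5,7}:  v_{5} + v_{7} = v_{1} — sig = [2:1]
  P = {1,2}:  v_{1} + v_{2} = v_{0} + v_{5} — sig = [2:1,1]
  P = {3,6}:  v_{3} + v_{6} = 2·v_{2} + v_{5} — sig = [2:1,2]
  P = {3,7}:  v_{3} + v_{7} = 2·v_{0} + v_{5} — sig = [2:1,2]
  P = {1,3}:  v_{1} + v_{3} = 2·v_{0} + 2·v_{5} — sig = [2:2,2]
  P = {0,4,5}:  v_{0} + v_{4} + v_{5} = 0 — sig = [3:]
  P = {0,1,4}:  v_{0} + v_{1} + v_{4} = v_{7} — sig = [3:1]
  P = {0,2,5}:  v_{0} + v_{2} + v_{5} = v_{3} — sig = [3:1]
  P = {2,4,5}:  v_{2} + v_{4} + v_{5} = v_{6} — sig = [3:1]

Sorted signature multiset PRS(X):
[[2:], [2:1], [2:1], [2:1], [2:1], [2:1], [2:1,1], [2:1,2], [2:1,2], [2:2,2], [3:], [3:1], [3:1], [3:1]]


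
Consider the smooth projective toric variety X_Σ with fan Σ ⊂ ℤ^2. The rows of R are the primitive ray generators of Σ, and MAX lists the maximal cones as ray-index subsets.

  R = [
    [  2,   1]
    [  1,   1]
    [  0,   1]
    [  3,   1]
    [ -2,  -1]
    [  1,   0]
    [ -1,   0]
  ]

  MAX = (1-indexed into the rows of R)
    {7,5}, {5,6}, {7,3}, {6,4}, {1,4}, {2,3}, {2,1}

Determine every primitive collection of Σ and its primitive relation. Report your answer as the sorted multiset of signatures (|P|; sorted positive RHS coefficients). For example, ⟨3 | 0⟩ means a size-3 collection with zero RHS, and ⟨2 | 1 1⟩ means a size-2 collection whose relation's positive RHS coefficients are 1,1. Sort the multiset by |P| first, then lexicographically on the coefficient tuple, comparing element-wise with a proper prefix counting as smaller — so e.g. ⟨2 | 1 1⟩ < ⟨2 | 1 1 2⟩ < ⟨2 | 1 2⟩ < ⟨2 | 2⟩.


Δ(Σ) — 7 vertices, 14 min non-faces:

  {1,5}:  v_{1} + v_{5} = 0  ⟹  sig = ⟨2 | 0⟩
  {6,7}:  v_{6} + v_{7} = 0  ⟹  sig = ⟨2 | 0⟩
  {1,6}:  v_{1} + v_{6} = v_{4}  ⟹  sig = ⟨2 | 1⟩
  {1,7}:  v_{1} + v_{7} = v_{2}  ⟹  sig = ⟨2 | 1⟩
  {2,5}:  v_{2} + v_{5} = v_{7}  ⟹  sig = ⟨2 | 1⟩
  {2,6}:  v_{2} + v_{6} = v_{1}  ⟹  sig = ⟨2 | 1⟩
  {2,7}:  v_{2} + v_{7} = v_{3}  ⟹  sig = ⟨2 | 1⟩
  {3,6}:  v_{3} + v_{6} = v_{2}  ⟹  sig = ⟨2 | 1⟩
  {4,5}:  v_{4} + v_{5} = v_{6}  ⟹  sig = ⟨2 | 1⟩
  {4,7}:  v_{4} + v_{7} = v_{1}  ⟹  sig = ⟨2 | 1⟩
  {3,4}:  v_{3} + v_{4} = v_{1} + v_{2}  ⟹  sig = ⟨2 | 1 1⟩
  {1,3}:  v_{1} + v_{3} = 2·v_{2}  ⟹  sig = ⟨2 | 2⟩
  {2,4}:  v_{2} + v_{4} = 2·v_{1}  ⟹  sig = ⟨2 | 2⟩
  {3,5}:  v_{3} + v_{5} = 2·v_{7}  ⟹  sig = ⟨2 | 2⟩

Hence PRS(X_Σ) =
[⟨2 | 0⟩, ⟨2 | 0⟩, ⟨2 | 1⟩, ⟨2 | 1⟩, ⟨2 | 1⟩, ⟨2 | 1⟩, ⟨2 | 1⟩, ⟨2 | 1⟩, ⟨2 | 1⟩, ⟨2 | 1⟩, ⟨2 | 1 1⟩, ⟨2 | 2⟩, ⟨2 | 2⟩, ⟨2 | 2⟩]


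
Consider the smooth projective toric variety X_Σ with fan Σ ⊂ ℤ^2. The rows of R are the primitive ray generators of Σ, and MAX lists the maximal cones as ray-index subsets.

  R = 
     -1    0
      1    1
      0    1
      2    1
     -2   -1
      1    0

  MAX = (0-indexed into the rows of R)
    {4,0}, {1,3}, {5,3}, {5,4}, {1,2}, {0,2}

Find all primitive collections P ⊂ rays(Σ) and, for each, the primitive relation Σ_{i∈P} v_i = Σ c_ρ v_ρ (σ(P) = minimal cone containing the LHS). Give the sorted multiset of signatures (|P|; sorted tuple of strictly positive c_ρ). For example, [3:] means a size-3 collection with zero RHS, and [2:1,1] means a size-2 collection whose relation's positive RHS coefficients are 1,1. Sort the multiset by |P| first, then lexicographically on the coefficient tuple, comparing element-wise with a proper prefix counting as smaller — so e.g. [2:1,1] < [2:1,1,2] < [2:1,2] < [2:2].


Minimal non-faces — 9 found among 6 rays, 6 max cones:

  P={0,5}:  v_{0} + v_{5} = 0 — sig = [2:]
  P={3,4}:  v_{3} + v_{4} = 0 — sig = [2:]
  P={0,1}:  v_{0} + v_{1} = v_{2} — sig = [2:1]
  P={0,3}:  v_{0} + v_{3} = v_{1} — sig = [2:1]
  P={1,4}:  v_{1} + v_{4} = v_{0} — sig = [2:1]
  P={1,5}:  v_{1} + v_{5} = v_{3} — sig = [2:1]
  P={2,5}:  v_{2} + v_{5} = v_{1} — sig = [2:1]
  P={2,3}:  v_{2} + v_{3} = 2·v_{1} — sig = [2:2]
  P={2,4}:  v_{2} + v_{4} = 2·v_{0} — sig = [2:2]

Sorted signature multiset PRS(X):
    [2:]
    [2:]
    [2:1]
    [2:1]
    [2:1]
    [2:1]
    [2:1]
    [2:2]
    [2:2]


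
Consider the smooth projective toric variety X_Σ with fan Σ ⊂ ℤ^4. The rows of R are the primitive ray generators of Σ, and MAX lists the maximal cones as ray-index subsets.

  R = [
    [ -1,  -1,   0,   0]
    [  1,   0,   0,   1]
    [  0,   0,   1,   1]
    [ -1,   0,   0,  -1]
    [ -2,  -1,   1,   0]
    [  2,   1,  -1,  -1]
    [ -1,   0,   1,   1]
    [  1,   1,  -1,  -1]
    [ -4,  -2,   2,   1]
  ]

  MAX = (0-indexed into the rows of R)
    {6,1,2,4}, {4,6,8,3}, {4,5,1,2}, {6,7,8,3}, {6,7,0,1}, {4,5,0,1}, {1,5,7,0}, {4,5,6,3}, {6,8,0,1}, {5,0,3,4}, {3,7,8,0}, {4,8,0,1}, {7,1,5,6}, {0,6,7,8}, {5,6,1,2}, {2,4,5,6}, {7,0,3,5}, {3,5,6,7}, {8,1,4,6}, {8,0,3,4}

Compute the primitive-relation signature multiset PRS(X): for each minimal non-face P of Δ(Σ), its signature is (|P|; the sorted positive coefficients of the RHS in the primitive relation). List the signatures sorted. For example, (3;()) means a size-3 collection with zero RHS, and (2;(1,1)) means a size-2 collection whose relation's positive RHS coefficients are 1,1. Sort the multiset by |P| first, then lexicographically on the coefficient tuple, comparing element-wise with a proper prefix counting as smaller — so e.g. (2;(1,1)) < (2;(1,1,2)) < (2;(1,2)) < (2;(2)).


Δ(Σ) — 9 vertices, 12 min non-faces:

  P={1,3}:  v_{1} + v_{3} = 0 — sig = (2;())
  P={4,7}:  v_{4} + v_{7} = v_{3} — sig = (2;(1))
  P={5,8}:  v_{5} + v_{8} = v_{4} — sig = (2;(1))
  P={0,2}:  v_{0} + v_{2} = v_{1} + v_{4} — sig = (2;(1,1))
  P={2,7}:  v_{2} + v_{7} = v_{5} + v_{6} — sig = (2;(1,1))
  P={2,3}:  v_{2} + v_{3} = v_{4} + v_{5} + v_{6} — sig = (2;(1,1,1))
  P={2,8}:  v_{2} + v_{8} = v_{1} + 2·v_{4} + v_{6} — sig = (2;(1,1,2))
  P={0,5,6}:  v_{0} + v_{5} + v_{6} = 0 — sig = (3;())
  P={0,4,6}:  v_{0} + v_{4} + v_{6} = v_{8} — sig = (3;(1))
  P={0,3,6}:  v_{0} + v_{3} + v_{6} = v_{7} + v_{8} — sig = (3;(1,1))
  P={1,7,8}:  v_{1} + v_{7} + v_{8} = v_{0} + v_{6} — sig = (3;(1,1))
  P={1,4,5,6}:  v_{1} + v_{4} + v_{5} + v_{6} = v_{2} — sig = (4;(1))

Hence PRS(X_Σ) =
    (2;())
    (2;(1))
    (2;(1))
    (2;(1,1))
    (2;(1,1))
    (2;(1,1,1))
    (2;(1,1,2))
    (3;())
    (3;(1))
    (3;(1,1))
    (3;(1,1))
    (4;(1))


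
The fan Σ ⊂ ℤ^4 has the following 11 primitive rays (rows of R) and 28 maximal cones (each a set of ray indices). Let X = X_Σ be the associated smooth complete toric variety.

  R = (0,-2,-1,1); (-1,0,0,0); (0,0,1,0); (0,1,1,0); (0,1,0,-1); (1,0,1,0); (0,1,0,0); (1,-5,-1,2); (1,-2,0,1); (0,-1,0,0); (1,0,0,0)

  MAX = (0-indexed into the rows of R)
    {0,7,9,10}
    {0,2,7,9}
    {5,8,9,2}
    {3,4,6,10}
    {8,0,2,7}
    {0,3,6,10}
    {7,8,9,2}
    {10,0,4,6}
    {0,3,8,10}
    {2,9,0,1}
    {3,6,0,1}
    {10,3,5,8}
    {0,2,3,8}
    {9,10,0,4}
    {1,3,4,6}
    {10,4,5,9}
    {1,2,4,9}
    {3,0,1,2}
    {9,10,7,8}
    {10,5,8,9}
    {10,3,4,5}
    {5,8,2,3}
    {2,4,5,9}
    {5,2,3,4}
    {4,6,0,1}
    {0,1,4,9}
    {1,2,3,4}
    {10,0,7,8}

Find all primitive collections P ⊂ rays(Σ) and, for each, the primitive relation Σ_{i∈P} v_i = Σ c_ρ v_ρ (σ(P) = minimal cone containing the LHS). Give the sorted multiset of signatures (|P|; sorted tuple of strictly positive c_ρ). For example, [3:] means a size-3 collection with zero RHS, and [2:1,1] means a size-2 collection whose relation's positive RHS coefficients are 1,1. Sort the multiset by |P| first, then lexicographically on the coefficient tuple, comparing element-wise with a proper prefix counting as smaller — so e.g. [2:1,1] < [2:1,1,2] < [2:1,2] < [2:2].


|primitive collections| = 19. Relations:

  P = {1,10}:  v_{1} + v_{10} = 0  →  sig = [2:]
  P = {6,9}:  v_{6} + v_{9} = 0  →  sig = [2:]
  P = {0,5}:  v_{0} + v_{5} = v_{8}  →  sig = [2:1]
  P = {1,5}:  v_{1} + v_{5} = v_{2}  →  sig = [2:1]
  P = {2,6}:  v_{2} + v_{6} = v_{3}  →  sig = [2:1]
  P = {2,10}:  v_{2} + v_{10} = v_{5}  →  sig = [2:1]
  P = {3,9}:  v_{3} + v_{9} = v_{2}  →  sig = [2:1]
  P = {1,8}:  v_{1} + v_{8} = v_{0} + v_{2}  →  sig = [2:1,1]
  P = {4,8}:  v_{4} + v_{8} = v_{9} + v_{10}  →  sig = [2:1,1]
  P = {5,6}:  v_{5} + v_{6} = v_{3} + v_{10}  →  sig = [2:1,1]
  P = {6,7}:  v_{6} + v_{7} = v_{0} + v_{8}  →  sig = [2:1,1]
  P = {3,7}:  v_{3} + v_{7} = v_{0} + v_{2} + v_{8}  →  sig = [2:1,1,1]
  P = {6,8}:  v_{6} + v_{8} = v_{0} + v_{3} + v_{10}  →  sig = [2:1,1,1]
  P = {1,7}:  v_{1} + v_{7} = 2·v_{0} + v_{2} + v_{9}  →  sig = [2:1,1,2]
  P = {4,7}:  v_{4} + v_{7} = v_{0} + 2·v_{9} + v_{10}  →  sig = [2:1,1,2]
  P = {5,7}:  v_{5} + v_{7} = 2·v_{8} + v_{9}  →  sig = [2:1,2]
  P = {0,3,4}:  v_{0} + v_{3} + v_{4} = 0  →  sig = [3:]
  P = {0,2,4}:  v_{0} + v_{2} + v_{4} = v_{9}  →  sig = [3:1]
  P = {0,8,9}:  v_{0} + v_{8} + v_{9} = v_{7}  →  sig = [3:1]

so the primitive-relation signature multiset is
[[2:], [2:], [2:1], [2:1], [2:1], [2:1], [2:1], [2:1,1], [2:1,1], [2:1,1], [2:1,1], [2:1,1,1], [2:1,1,1], [2:1,1,2], [2:1,1,2], [2:1,2], [3:], [3:1], [3:1]]
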